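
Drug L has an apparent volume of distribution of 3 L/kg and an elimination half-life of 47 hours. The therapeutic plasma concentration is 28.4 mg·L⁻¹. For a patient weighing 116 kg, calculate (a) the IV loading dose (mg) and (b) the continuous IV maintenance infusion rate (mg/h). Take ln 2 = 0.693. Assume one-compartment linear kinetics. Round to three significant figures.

Vd(total) = 116 kg × 3 L/kg = 348.0 L
LD = Vd × C = 348.0 × 28.4 = 9883 mg
CL = 0.693 × Vd / t½ = 0.693 × 348.0 / 47 = 5.131 L/h
Infusion rate = CL × Css = 5.131 × 28.4 = 145.7 mg/h

(a) 9880 mg; (b) 146 mg/h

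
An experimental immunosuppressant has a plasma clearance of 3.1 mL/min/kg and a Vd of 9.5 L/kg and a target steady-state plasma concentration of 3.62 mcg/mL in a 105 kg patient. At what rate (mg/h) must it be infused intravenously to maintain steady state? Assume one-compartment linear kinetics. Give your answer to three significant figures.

70.7 mg/h

CL = 3.1 mL/min/kg × 105 kg = 325.5 mL/min = 325.5 × 60/1000 = 19.53 L/h
At steady state, infusion rate equals elimination rate: rate in = CL × Css.
Rate = CL × Css = 19.53 × 3.62 = 70.70 mg/h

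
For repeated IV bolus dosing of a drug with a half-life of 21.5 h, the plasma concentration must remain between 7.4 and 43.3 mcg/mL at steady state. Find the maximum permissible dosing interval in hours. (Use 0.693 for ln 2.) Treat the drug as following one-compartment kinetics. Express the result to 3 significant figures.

k = 0.693 / t½ = 0.693 / 21.5 = 0.03223 h⁻¹
Between IV bolus doses, concentration decays as C = C₀·e^(−kτ), so C_peak/C_trough = e^(kτ).
τ_max = ln(C_peak/C_trough) / k = ln(43.3/7.4) / 0.03223 = 1.767 / 0.03223 = 54.82 h

54.8 h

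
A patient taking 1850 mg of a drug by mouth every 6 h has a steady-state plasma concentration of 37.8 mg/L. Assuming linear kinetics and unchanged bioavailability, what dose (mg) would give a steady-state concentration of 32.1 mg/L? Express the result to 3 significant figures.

1570 mg

For first-order elimination, Css ∝ F·D/(CL·τ); F and CL are unchanged, so Css ∝ D/τ.
D₂ = D₁ × (Css,target / Css,current) = 1850 × 32.1/37.8 = 1571 mg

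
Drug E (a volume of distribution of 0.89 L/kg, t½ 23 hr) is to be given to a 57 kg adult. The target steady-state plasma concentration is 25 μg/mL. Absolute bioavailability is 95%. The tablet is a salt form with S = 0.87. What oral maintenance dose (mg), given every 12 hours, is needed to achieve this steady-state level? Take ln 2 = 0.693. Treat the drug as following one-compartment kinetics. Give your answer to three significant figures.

Total Vd = 0.89 × 57 = 50.73 L
CL = ln 2 · Vd / t½ = 0.693 × 50.73 / 23 = 1.529 L/h
D = CL × Css × τ / F / S = 1.529 × 25 × 12 / 0.95 / 0.87 = 555.0 mg

555 mg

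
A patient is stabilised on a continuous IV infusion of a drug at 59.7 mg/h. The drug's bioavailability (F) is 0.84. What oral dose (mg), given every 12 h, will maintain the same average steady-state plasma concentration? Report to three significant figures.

853 mg

To maintain the same Css, the systemic dosing rate must be unchanged: F·D/τ = infusion rate.
D = rate × τ / F = 59.7 × 12 / 0.84 = 852.9 mg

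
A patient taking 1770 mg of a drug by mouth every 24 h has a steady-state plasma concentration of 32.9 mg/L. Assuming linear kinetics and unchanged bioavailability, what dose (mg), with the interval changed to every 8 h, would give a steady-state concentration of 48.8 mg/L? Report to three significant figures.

875 mg

For first-order elimination, Css ∝ F·D/(CL·τ); F and CL are unchanged, so Css ∝ D/τ.
D₂ = D₁ × (Css,target / Css,current) × (τ₂/τ₁) = 1770 × (48.8/32.9) × (8/24) = 875.1 mg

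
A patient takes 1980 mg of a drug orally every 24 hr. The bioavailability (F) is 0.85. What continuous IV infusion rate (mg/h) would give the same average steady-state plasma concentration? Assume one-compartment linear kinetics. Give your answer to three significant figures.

70.1 mg/h

Equivalent systemic input: infusion rate = F·D/τ.
Rate = 0.85 × 1980 / 24 = 70.13 mg/h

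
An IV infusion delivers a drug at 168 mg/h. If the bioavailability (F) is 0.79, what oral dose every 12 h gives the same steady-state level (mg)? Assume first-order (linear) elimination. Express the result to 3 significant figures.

2550 mg

To maintain the same Css, the systemic dosing rate must be unchanged: F·D/τ = infusion rate.
D = rate × τ / F = 168 × 12 / 0.79 = 2552 mg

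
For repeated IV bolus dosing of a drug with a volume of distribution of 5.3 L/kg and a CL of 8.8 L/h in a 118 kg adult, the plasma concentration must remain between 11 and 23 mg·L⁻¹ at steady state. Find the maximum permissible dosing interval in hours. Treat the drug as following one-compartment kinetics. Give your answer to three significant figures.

52.4 h

Vd(total) = 118 kg × 5.3 L/kg = 625.4 L
k = CL / Vd = 8.800 / 625.4 = 0.01407 h⁻¹
Between IV bolus doses, concentration decays as C = C₀·e^(−kτ), so C_peak/C_trough = e^(kτ).
τ_max = ln(C_peak/C_trough) / k = ln(23/11) / 0.01407 = 0.7376 / 0.01407 = 52.42 h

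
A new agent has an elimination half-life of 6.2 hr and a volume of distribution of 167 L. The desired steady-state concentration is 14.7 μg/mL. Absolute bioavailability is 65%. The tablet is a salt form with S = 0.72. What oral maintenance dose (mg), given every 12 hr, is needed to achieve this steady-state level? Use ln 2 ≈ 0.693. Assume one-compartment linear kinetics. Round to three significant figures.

7040 mg

CL = ln 2 · Vd / t½ = 0.693 × 167.0 / 6.2 = 18.67 L/h
D = CL × Css × τ / F / S = 18.67 × 14.7 × 12 / 0.65 / 0.72 = 7037 mg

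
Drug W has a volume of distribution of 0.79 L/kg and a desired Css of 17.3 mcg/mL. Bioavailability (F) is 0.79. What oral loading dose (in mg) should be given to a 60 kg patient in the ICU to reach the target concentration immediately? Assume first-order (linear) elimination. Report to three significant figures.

1040 mg

Total Vd = 0.79 × 60 = 47.40 L
The loading dose fills Vd to the target concentration.
LD = Vd × C / F = 47.40 × 17.30 / 0.79 = 1038 mg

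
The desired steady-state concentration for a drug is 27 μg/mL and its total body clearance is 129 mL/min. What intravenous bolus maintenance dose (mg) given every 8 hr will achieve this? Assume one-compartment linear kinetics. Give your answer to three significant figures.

CL = 129 mL/min = 129 × 0.06 = 7.740 L/h
D = CL × Css × τ = 7.740 × 27 × 8 = 1672 mg

1670 mg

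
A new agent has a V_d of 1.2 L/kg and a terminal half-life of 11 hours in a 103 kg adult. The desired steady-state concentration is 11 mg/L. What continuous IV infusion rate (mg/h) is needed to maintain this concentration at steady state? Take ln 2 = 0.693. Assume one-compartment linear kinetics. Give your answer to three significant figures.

Vd = 1.2 L/kg × 103 kg = 123.6 L
CL = 0.693 × Vd / t½ = 0.693 × 123.6 / 11 = 7.787 L/h
Infusion rate = CL × Css = 7.787 × 11 = 85.66 mg/h

85.7 mg/h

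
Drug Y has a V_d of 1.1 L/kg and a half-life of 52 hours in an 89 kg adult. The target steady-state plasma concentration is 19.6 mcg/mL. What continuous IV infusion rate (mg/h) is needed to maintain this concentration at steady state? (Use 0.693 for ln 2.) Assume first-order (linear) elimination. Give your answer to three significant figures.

25.6 mg/h

Vd(total) = 89 kg × 1.1 L/kg = 97.90 L
CL = ln 2 · Vd / t½ = 0.693 × 97.90 / 52 = 1.305 L/h
Infusion rate = CL × Css = 1.305 × 19.6 = 25.58 mg/h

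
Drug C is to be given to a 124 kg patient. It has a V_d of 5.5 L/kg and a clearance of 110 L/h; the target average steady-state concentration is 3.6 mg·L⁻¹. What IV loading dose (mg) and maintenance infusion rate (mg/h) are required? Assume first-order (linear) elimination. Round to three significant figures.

Total Vd = 5.5 × 124 = 682.0 L
LD = Vd · C_target = 682.0 × 3.6 = 2455 mg
Maintenance: replace elimination → rate = CL × Css = 110.0 × 3.6 = 396.0 mg/h

(a) 2460 mg; (b) 396 mg/h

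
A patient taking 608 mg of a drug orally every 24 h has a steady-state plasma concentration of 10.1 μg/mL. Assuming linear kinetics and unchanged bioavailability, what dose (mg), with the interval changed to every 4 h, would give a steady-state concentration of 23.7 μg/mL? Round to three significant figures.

For first-order elimination, Css ∝ F·D/(CL·τ); F and CL are unchanged, so Css ∝ D/τ.
D₂ = D₁ × (Css,target / Css,current) × (τ₂/τ₁) = 608 × (23.7/10.1) × (4/24) = 237.8 mg

238 mg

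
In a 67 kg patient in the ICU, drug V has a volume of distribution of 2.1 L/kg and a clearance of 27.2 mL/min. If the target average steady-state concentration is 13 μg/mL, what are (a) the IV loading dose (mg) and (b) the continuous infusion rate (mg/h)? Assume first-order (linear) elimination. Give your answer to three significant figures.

Total Vd = 2.1 × 67 = 140.7 L
Loading: fill Vd to C_target → 140.7 L × 13 mg/L = 1829 mg
CL = 27.2 mL/min = 27.2 × 0.06 = 1.632 L/h
Maintenance: replace elimination → rate = CL × Css = 1.632 × 13 = 21.22 mg/h

(a) 1830 mg; (b) 21.2 mg/h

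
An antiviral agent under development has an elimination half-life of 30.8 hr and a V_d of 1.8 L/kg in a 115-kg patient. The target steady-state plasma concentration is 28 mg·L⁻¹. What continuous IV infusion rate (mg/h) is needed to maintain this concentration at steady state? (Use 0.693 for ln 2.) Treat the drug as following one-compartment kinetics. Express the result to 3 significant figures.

130 mg/h

Vd = 1.8 L/kg × 115 kg = 207.0 L
CL = ln 2 · Vd / t½ = 0.693 × 207.0 / 30.8 = 4.658 L/h
Infusion rate = CL × Css = 4.658 × 28 = 130.4 mg/h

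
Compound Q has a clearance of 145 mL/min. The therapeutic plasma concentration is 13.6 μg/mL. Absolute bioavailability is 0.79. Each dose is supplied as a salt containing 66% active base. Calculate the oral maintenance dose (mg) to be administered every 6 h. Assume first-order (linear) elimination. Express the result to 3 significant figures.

1360 mg

CL = 145 mL/min × 60/1000 = 8.700 L/h
D = CL × Css × τ / F / S = 8.700 × 13.6 × 6 / 0.79 / 0.66 = 1362 mg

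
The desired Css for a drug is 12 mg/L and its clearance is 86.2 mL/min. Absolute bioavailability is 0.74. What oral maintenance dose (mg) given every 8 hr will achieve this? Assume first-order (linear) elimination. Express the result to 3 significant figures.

671 mg

CL = 86.2 mL/min = 86.2 × 0.06 = 5.172 L/h
D = CL × Css × τ / F = 5.172 × 12 × 8 / 0.74 = 671.0 mg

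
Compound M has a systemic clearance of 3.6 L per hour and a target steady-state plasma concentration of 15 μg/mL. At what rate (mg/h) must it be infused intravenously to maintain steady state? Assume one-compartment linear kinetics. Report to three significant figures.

54.0 mg/h

At steady state, infusion rate equals elimination rate: rate in = CL × Css.
Infusion rate = CL · Css = 3.600 L/h × 15 mg/L = 54.00 mg/h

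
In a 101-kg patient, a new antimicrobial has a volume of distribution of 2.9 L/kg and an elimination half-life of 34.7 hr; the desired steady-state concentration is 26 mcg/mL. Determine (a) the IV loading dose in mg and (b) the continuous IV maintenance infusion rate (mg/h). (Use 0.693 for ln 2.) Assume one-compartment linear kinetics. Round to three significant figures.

(a) 7620 mg; (b) 152 mg/h

Vd(total) = 101 kg × 2.9 L/kg = 292.9 L
LD = Vd × C = 292.9 × 26 = 7615 mg
CL = 0.693 × Vd / t½ = 0.693 × 292.9 / 34.7 = 5.850 L/h
Infusion rate = CL × Css = 5.850 × 26 = 152.1 mg/h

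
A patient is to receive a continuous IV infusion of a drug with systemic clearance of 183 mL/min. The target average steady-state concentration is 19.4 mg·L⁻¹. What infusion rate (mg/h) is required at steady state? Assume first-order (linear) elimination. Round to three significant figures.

Convert clearance: 183 mL/min × 60 min/h ÷ 1000 mL/L = 10.98 L/h
Infusion rate = CL · Css = 10.98 L/h × 19.4 mg/L = 213.0 mg/h

213 mg/h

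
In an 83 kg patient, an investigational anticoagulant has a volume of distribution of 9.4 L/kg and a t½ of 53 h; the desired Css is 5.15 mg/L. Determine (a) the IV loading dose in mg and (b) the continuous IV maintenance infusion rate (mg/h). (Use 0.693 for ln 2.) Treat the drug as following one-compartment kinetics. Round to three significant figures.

(a) 4020 mg; (b) 52.5 mg/h

Total Vd = 9.4 × 83 = 780.2 L
LD = Vd × C = 780.2 × 5.15 = 4018 mg
CL = 0.693 × Vd / t½ = 0.693 × 780.2 / 53 = 10.20 L/h
Infusion rate = CL × Css = 10.20 × 5.15 = 52.53 mg/h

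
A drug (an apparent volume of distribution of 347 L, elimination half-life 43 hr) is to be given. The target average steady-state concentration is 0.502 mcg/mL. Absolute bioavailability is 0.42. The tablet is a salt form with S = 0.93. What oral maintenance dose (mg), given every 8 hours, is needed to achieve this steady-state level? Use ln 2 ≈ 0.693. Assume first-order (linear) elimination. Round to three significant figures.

57.5 mg

CL = 0.693 × Vd / t½ = 0.693 × 347.0 / 43 = 5.592 L/h
D = CL × Css × τ / F / S = 5.592 × 0.502 × 8 / 0.42 / 0.93 = 57.49 mg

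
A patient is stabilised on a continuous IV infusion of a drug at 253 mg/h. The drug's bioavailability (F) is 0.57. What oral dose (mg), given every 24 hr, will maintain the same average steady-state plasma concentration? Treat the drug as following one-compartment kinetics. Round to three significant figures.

To maintain the same Css, the systemic dosing rate must be unchanged: F·D/τ = infusion rate.
D = rate × τ / F = 253 × 24 / 0.57 = 10650 mg

10700 mg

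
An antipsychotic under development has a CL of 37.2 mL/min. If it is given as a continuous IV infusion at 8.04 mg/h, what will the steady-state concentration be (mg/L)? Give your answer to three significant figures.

3.60 mg/L

Convert clearance: 37.2 mL/min × 60 min/h ÷ 1000 mL/L = 2.232 L/h
Css = rate / CL = 8.04 / 2.232 = 3.602 mg/L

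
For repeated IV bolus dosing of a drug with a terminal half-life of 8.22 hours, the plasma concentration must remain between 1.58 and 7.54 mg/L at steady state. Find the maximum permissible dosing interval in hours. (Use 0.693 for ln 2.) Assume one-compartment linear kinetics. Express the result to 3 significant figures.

18.5 h

k = 0.693 / t½ = 0.693 / 8.22 = 0.08431 h⁻¹
Between IV bolus doses, concentration decays as C = C₀·e^(−kτ), so C_peak/C_trough = e^(kτ).
τ_max = ln(C_peak/C_trough) / k = ln(7.54/1.58) / 0.08431 = 1.563 / 0.08431 = 18.54 h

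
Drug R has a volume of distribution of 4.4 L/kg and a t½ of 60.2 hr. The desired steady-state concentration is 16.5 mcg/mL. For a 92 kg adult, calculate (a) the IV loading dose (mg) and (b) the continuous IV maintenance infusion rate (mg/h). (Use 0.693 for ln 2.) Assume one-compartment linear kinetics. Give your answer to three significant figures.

Vd(total) = 92 kg × 4.4 L/kg = 404.8 L
LD = Vd × C = 404.8 × 16.5 = 6679 mg
CL = 0.693 × Vd / t½ = 0.693 × 404.8 / 60.2 = 4.660 L/h
Infusion rate = CL × Css = 4.660 × 16.5 = 76.89 mg/h

(a) 6680 mg; (b) 76.9 mg/h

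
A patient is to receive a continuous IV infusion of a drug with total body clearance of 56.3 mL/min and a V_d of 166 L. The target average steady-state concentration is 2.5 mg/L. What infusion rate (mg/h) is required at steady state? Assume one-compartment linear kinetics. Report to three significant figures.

8.45 mg/h

CL = 56.3 mL/min = 56.3 × 0.06 = 3.378 L/h
Vd does not affect the maintenance rate; only clearance governs steady-state input.
R₀ = 3.378 × 2.5 = 8.445 mg/h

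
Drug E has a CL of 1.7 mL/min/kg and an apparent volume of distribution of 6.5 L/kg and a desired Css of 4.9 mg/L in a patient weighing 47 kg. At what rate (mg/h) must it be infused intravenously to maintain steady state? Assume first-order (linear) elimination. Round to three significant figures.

23.5 mg/h

CL = 1.7 mL/min/kg × 47 kg = 79.90 mL/min = 79.90 × 60/1000 = 4.794 L/h
Rate = CL × Css = 4.794 × 4.9 = 23.49 mg/h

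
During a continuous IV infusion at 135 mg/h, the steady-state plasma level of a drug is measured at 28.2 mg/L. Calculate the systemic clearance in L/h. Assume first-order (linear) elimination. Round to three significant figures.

At steady state, infusion rate = CL × Css, so CL = rate / Css.
CL = 135 / 28.2 = 4.787 L/h

4.79 L/h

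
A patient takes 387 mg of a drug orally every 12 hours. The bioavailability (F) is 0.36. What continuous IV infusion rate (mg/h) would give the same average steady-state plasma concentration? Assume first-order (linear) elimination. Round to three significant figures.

Equivalent systemic input: infusion rate = F·D/τ.
Rate = 0.36 × 387 / 12 = 11.61 mg/h

11.6 mg/h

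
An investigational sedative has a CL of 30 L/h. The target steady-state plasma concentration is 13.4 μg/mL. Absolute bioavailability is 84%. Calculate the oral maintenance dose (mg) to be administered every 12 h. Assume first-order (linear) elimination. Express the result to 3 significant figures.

At steady state, dose per interval replaces the amount cleared in that interval: F·D/τ = CL·Css.
D = CL × Css × τ / F = 30.00 × 13.4 × 12 / 0.84 = 5743 mg

5740 mg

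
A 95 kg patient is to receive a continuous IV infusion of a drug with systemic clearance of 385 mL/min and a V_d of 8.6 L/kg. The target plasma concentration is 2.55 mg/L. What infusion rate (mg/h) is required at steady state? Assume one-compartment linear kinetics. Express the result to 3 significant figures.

Convert clearance: 385 mL/min × 60 min/h ÷ 1000 mL/L = 23.10 L/h
Infusion rate = CL · Css = 23.10 L/h × 2.55 mg/L = 58.91 mg/h

58.9 mg/h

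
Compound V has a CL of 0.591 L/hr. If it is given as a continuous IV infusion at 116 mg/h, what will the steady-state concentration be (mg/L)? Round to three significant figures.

Css = rate / CL = 116 / 0.5910 = 196.3 mg/L

196 mg/L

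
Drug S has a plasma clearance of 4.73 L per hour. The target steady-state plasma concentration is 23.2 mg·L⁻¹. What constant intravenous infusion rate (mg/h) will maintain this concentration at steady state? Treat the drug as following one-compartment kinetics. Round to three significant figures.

At steady state, infusion rate equals elimination rate: rate in = CL × Css.
R₀ = 4.730 × 23.2 = 109.7 mg/h

110 mg/h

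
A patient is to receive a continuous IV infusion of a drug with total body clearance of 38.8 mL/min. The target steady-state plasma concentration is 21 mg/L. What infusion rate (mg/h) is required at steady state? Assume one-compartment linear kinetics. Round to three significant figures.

48.9 mg/h

CL = 38.8 mL/min × 60/1000 = 2.328 L/h
Rate = CL × Css = 2.328 × 21 = 48.89 mg/h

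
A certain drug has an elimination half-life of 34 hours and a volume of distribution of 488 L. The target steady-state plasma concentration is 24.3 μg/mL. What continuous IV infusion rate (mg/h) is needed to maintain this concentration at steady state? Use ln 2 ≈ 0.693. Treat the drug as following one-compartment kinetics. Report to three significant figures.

242 mg/h

CL = ln 2 · Vd / t½ = 0.693 × 488.0 / 34 = 9.947 L/h
Infusion rate = CL × Css = 9.947 × 24.3 = 241.7 mg/h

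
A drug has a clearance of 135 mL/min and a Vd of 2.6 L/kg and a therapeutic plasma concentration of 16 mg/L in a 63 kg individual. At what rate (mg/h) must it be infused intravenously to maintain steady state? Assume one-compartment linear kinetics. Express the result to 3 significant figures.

CL = 135 mL/min × 60/1000 = 8.100 L/h
Vd does not affect the maintenance rate; only clearance governs steady-state input.
R₀ = 8.100 × 16 = 129.6 mg/h

130 mg/h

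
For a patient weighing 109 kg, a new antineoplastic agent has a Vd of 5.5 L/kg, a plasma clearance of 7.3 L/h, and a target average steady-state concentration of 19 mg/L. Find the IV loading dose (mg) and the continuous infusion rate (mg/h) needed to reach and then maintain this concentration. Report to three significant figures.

(a) 11400 mg; (b) 139 mg/h

Vd = 5.5 L/kg × 109 kg = 599.5 L
Loading dose = Vd × C = 599.5 × 19 = 11390 mg
Maintenance infusion rate = CL × Css = 7.300 × 19 = 138.7 mg/h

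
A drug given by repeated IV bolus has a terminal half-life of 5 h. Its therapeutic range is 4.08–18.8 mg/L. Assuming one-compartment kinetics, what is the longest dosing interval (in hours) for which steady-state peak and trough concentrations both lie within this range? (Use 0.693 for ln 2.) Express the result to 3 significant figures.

11.0 h

k = 0.693 / t½ = 0.693 / 5 = 0.1386 h⁻¹
Between IV bolus doses, concentration decays as C = C₀·e^(−kτ), so C_peak/C_trough = e^(kτ).
τ_max = ln(C_peak/C_trough) / k = ln(18.8/4.08) / 0.1386 = 1.528 / 0.1386 = 11.02 h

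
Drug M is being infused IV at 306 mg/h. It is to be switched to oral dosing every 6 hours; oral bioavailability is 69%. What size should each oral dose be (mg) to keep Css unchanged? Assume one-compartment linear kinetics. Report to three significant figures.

2660 mg

To maintain the same Css, the systemic dosing rate must be unchanged: F·D/τ = infusion rate.
D = rate × τ / F = 306 × 6 / 0.69 = 2661 mg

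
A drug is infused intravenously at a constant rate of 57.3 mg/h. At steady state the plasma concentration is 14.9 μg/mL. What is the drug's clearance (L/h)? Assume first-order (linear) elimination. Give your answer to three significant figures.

3.85 L/h

At steady state, infusion rate = CL × Css, so CL = rate / Css.
CL = 57.3 / 14.9 = 3.846 L/h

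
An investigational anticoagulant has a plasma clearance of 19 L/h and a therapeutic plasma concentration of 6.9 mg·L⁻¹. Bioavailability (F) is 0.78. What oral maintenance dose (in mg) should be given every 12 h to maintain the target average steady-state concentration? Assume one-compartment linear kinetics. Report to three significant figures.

D = CL × Css × τ / F = 19.00 × 6.9 × 12 / 0.78 = 2017 mg

2020 mg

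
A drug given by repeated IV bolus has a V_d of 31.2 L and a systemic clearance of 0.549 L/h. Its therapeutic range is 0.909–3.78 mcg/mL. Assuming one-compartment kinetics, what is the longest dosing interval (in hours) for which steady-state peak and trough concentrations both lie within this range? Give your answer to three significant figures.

81.0 h

k = CL / Vd = 0.5490 / 31.20 = 0.01760 h⁻¹
Between IV bolus doses, concentration decays as C = C₀·e^(−kτ), so C_peak/C_trough = e^(kτ).
τ_max = ln(C_peak/C_trough) / k = ln(3.78/0.909) / 0.01760 = 1.425 / 0.01760 = 80.97 h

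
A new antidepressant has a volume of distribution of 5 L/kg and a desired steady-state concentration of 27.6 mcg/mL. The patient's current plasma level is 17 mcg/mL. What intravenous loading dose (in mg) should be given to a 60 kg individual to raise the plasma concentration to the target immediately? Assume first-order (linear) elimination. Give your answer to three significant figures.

Vd = 5 L/kg × 60 kg = 300.0 L
Concentration deficit ΔC = 27.6 − 17 = 10.60 mg/L
LD = Vd × ΔC = 300.0 × 10.60 = 3180 mg

3180 mg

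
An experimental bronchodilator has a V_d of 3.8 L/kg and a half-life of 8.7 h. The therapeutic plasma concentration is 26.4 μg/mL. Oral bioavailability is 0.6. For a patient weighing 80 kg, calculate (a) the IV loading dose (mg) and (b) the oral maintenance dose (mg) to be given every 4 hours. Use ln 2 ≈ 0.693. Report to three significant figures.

Vd(total) = 80 kg × 3.8 L/kg = 304.0 L
LD = Vd × C = 304.0 × 26.4 = 8026 mg
CL = 0.693 × Vd / t½ = 0.693 × 304.0 / 8.7 = 24.22 L/h
D = CL × Css × τ / F = 24.22 × 26.4 × 4 / 0.6 = 4263 mg

(a) 8030 mg; (b) 4260 mg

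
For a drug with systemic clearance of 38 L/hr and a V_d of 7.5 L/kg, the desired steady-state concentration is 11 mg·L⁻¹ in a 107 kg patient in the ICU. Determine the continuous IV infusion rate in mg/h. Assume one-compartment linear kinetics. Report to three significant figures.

R₀ = 38.00 × 11 = 418.0 mg/h

418 mg/h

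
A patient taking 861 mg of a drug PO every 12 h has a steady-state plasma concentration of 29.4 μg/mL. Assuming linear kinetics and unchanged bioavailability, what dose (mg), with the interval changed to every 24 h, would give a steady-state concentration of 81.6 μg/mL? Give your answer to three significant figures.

4780 mg

For first-order elimination, Css ∝ F·D/(CL·τ); F and CL are unchanged, so Css ∝ D/τ.
D₂ = D₁ × (Css,target / Css,current) × (τ₂/τ₁) = 861 × (81.6/29.4) × (24/12) = 4779 mg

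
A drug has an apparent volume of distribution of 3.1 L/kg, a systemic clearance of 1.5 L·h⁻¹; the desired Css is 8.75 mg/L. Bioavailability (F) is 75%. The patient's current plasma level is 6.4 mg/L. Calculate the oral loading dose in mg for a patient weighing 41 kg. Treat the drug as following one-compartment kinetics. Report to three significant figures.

398 mg

Total Vd = 3.1 × 41 = 127.1 L
Concentration deficit ΔC = 8.75 − 6.4 = 2.350 mg/L
LD = Vd × ΔC / F = 127.1 × 2.350 / 0.75 = 398.2 mg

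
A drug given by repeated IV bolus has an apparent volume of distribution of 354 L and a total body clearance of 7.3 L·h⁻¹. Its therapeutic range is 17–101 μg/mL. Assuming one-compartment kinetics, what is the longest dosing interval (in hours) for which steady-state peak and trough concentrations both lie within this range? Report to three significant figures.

86.4 h

k = CL / Vd = 7.300 / 354.0 = 0.02062 h⁻¹
Between IV bolus doses, concentration decays as C = C₀·e^(−kτ), so C_peak/C_trough = e^(kτ).
τ_max = ln(C_peak/C_trough) / k = ln(101/17) / 0.02062 = 1.782 / 0.02062 = 86.42 h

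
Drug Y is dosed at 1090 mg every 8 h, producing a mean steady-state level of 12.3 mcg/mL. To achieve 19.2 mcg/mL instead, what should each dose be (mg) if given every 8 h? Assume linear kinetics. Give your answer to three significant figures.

For first-order elimination, Css ∝ F·D/(CL·τ); F and CL are unchanged, so Css ∝ D/τ.
D₂ = D₁ × (Css,target / Css,current) = 1090 × 19.2/12.3 = 1701 mg

1700 mg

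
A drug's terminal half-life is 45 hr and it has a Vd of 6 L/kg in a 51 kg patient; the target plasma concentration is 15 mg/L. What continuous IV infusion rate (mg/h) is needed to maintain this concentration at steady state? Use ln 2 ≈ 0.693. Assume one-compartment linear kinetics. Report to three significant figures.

Vd = 6 L/kg × 51 kg = 306.0 L
CL = ln 2 · Vd / t½ = 0.693 × 306.0 / 45 = 4.712 L/h
Infusion rate = CL × Css = 4.712 × 15 = 70.68 mg/h

70.7 mg/h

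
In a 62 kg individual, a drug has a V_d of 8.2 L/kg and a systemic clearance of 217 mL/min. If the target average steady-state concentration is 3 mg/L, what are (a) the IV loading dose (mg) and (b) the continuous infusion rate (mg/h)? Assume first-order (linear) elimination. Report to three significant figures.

(a) 1530 mg; (b) 39.1 mg/h

Vd(total) = 62 kg × 8.2 L/kg = 508.4 L
Loading: fill Vd to C_target → 508.4 L × 3 mg/L = 1525 mg
CL = 217 mL/min × 60/1000 = 13.02 L/h
Maintenance: replace elimination → rate = CL × Css = 13.02 × 3 = 39.06 mg/h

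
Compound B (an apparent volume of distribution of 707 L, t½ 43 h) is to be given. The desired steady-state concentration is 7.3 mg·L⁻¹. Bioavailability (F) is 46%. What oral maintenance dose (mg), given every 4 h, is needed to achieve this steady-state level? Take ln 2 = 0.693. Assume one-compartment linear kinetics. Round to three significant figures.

CL = ln 2 · Vd / t½ = 0.693 × 707.0 / 43 = 11.39 L/h
D = CL × Css × τ / F = 11.39 × 7.3 × 4 / 0.46 = 723.0 mg

723 mg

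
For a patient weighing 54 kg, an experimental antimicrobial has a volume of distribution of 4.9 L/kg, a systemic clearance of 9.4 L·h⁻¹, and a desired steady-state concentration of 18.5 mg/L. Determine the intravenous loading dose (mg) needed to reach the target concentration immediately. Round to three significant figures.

4900 mg

Vd(total) = 54 kg × 4.9 L/kg = 264.6 L
LD = Vd × C = 264.6 × 18.50 = 4895 mg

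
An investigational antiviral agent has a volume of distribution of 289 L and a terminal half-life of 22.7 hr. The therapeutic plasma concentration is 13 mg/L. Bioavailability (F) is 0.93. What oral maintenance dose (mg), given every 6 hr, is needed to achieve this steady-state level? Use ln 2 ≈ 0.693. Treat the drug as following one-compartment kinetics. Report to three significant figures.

CL = 0.693 × Vd / t½ = 0.693 × 289.0 / 22.7 = 8.823 L/h
D = CL × Css × τ / F = 8.823 × 13 × 6 / 0.93 = 740.0 mg

740 mg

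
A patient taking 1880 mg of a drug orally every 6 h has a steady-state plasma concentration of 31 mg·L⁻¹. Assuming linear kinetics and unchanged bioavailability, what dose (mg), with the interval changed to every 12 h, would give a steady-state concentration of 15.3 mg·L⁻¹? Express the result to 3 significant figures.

1860 mg

With linear kinetics, Css is proportional to dose rate (D/τ) at fixed clearance.
D₂ = D₁ × (Css,target / Css,current) × (τ₂/τ₁) = 1880 × (15.3/31) × (12/6) = 1856 mg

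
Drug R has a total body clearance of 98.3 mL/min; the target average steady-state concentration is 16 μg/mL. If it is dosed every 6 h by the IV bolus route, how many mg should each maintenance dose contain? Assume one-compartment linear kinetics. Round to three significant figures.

CL = 98.3 mL/min = 98.3 × 0.06 = 5.898 L/h
D = CL × Css × τ = 5.898 × 16 × 6 = 566.2 mg

566 mg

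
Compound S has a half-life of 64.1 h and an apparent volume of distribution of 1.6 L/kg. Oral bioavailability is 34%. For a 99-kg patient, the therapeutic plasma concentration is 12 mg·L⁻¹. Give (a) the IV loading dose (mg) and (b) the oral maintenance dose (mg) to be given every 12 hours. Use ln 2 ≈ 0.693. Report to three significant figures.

(a) 1900 mg; (b) 725 mg

Vd = 1.6 L/kg × 99 kg = 158.4 L
LD = Vd × C = 158.4 × 12 = 1901 mg
CL = 0.693 × Vd / t½ = 0.693 × 158.4 / 64.1 = 1.712 L/h
D = CL × Css × τ / F = 1.712 × 12 × 12 / 0.34 = 725.1 mg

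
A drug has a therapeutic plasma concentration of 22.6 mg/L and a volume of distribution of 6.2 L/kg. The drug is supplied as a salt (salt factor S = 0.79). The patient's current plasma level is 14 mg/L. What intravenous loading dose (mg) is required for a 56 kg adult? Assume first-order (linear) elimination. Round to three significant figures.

Vd = 6.2 L/kg × 56 kg = 347.2 L
Concentration deficit ΔC = 22.6 − 14 = 8.600 mg/L
LD = Vd × ΔC / S = 347.2 × 8.600 / 0.79 = 3780 mg

3780 mg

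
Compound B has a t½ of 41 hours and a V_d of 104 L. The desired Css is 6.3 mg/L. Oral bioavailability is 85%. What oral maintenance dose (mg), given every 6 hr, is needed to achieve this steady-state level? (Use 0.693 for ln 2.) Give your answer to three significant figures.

78.2 mg

CL = ln 2 · Vd / t½ = 0.693 × 104.0 / 41 = 1.758 L/h
D = CL × Css × τ / F = 1.758 × 6.3 × 6 / 0.85 = 78.18 mg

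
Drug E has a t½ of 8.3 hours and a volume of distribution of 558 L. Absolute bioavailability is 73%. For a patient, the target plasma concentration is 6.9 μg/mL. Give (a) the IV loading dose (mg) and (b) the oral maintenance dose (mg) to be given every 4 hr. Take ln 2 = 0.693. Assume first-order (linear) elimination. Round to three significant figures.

LD = Vd × C = 558.0 × 6.9 = 3850 mg
CL = 0.693 × Vd / t½ = 0.693 × 558.0 / 8.3 = 46.59 L/h
D = CL × Css × τ / F = 46.59 × 6.9 × 4 / 0.73 = 1761 mg

(a) 3850 mg; (b) 1760 mg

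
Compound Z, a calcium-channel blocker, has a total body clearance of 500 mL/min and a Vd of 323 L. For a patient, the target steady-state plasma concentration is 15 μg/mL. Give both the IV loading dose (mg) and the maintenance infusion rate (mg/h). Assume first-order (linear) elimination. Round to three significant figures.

(a) 4850 mg; (b) 450 mg/h

Loading dose = Vd × C = 323.0 × 15 = 4845 mg
Convert clearance: 500 mL/min × 60 min/h ÷ 1000 mL/L = 30.00 L/h
Maintenance: replace elimination → rate = CL × Css = 30.00 × 15 = 450.0 mg/h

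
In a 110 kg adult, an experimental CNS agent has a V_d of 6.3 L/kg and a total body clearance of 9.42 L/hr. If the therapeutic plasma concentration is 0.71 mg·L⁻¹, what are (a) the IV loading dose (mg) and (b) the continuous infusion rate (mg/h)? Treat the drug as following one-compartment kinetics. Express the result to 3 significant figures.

(a) 492 mg; (b) 6.69 mg/h

Total Vd = 6.3 × 110 = 693.0 L
Loading dose = Vd × C = 693.0 × 0.71 = 492.0 mg
Maintenance: replace elimination → rate = CL × Css = 9.420 × 0.71 = 6.688 mg/h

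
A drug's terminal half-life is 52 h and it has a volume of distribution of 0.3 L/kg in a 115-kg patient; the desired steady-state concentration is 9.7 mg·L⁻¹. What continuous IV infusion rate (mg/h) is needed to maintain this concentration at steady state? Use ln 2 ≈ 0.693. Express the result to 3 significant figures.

Vd = 0.3 L/kg × 115 kg = 34.50 L
CL = ln 2 · Vd / t½ = 0.693 × 34.50 / 52 = 0.4598 L/h
Infusion rate = CL × Css = 0.4598 × 9.7 = 4.460 mg/h

4.46 mg/h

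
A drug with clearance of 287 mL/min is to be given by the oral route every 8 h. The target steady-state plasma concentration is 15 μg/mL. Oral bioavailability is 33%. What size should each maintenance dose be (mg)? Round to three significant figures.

6260 mg

CL = 287 mL/min = 287 × 0.06 = 17.22 L/h
At steady state, dose per interval replaces the amount cleared in that interval: F·D/τ = CL·Css.
D = CL × Css × τ / F = 17.22 × 15 × 8 / 0.33 = 6262 mg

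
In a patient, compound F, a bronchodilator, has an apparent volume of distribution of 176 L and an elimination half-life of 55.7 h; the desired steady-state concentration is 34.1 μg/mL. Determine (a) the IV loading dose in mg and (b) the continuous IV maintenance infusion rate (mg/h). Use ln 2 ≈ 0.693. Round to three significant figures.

(a) 6000 mg; (b) 74.7 mg/h

LD = Vd × C = 176.0 × 34.1 = 6002 mg
CL = 0.693 × Vd / t½ = 0.693 × 176.0 / 55.7 = 2.190 L/h
Infusion rate = CL × Css = 2.190 × 34.1 = 74.68 mg/h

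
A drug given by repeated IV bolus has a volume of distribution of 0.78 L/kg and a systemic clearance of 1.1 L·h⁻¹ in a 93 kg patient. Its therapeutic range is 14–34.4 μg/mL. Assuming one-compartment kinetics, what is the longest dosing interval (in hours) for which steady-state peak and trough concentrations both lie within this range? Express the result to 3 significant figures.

59.3 h

Vd = 0.78 L/kg × 93 kg = 72.54 L
k = CL / Vd = 1.100 / 72.54 = 0.01516 h⁻¹
Between IV bolus doses, concentration decays as C = C₀·e^(−kτ), so C_peak/C_trough = e^(kτ).
τ_max = ln(C_peak/C_trough) / k = ln(34.4/14) / 0.01516 = 0.8990 / 0.01516 = 59.30 h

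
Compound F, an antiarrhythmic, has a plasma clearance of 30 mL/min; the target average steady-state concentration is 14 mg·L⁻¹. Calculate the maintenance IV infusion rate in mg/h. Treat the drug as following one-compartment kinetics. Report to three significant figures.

25.2 mg/h

Convert clearance: 30 mL/min × 60 min/h ÷ 1000 mL/L = 1.800 L/h
At steady state, infusion rate equals elimination rate: rate in = CL × Css.
R₀ = 1.800 × 14 = 25.20 mg/h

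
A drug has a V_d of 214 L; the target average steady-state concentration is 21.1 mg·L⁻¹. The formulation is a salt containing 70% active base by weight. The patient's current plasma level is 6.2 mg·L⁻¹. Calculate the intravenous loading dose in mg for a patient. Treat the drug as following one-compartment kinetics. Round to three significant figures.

4560 mg

Concentration deficit ΔC = 21.1 − 6.2 = 14.90 mg/L
LD = Vd × ΔC / S = 214.0 × 14.90 / 0.7 = 4555 mg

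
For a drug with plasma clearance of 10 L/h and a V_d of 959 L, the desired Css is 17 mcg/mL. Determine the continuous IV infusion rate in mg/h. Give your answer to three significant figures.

170 mg/h

At steady state, infusion rate equals elimination rate: rate in = CL × Css.
Infusion rate = CL · Css = 10.00 L/h × 17 mg/L = 170.0 mg/h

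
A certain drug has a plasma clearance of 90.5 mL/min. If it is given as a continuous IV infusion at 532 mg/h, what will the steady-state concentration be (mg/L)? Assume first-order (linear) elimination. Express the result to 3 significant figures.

CL = 90.5 mL/min = 90.5 × 0.06 = 5.430 L/h
Css = rate / CL = 532 / 5.430 = 97.97 mg/L

98.0 mg/L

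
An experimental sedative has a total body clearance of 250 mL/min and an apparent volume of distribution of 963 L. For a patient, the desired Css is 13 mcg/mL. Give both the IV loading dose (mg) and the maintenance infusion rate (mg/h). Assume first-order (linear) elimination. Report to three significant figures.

(a) 12500 mg; (b) 195 mg/h

Loading dose = Vd × C = 963.0 × 13 = 12520 mg
Convert clearance: 250 mL/min × 60 min/h ÷ 1000 mL/L = 15.00 L/h
Maintenance: replace elimination → rate = CL × Css = 15.00 × 13 = 195.0 mg/h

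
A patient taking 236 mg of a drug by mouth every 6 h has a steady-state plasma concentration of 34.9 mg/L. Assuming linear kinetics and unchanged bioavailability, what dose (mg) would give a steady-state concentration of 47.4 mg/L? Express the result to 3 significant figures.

For first-order elimination, Css ∝ F·D/(CL·τ); F and CL are unchanged, so Css ∝ D/τ.
D₂ = D₁ × (Css,target / Css,current) = 236 × 47.4/34.9 = 320.5 mg

321 mg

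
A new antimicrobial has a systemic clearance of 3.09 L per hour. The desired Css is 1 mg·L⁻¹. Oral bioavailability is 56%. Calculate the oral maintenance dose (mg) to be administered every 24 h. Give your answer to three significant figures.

132 mg

D = CL × Css × τ / F = 3.090 × 1 × 24 / 0.56 = 132.4 mg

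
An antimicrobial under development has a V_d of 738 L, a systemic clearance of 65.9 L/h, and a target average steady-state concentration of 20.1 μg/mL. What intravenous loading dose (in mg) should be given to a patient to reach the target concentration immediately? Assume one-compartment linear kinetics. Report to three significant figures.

14800 mg

LD = Vd × C = 738.0 × 20.10 = 14830 mg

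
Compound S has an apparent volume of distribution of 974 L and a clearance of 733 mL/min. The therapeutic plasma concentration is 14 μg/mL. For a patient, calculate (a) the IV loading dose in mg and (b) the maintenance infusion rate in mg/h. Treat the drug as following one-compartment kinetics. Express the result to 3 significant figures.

(a) 13600 mg; (b) 616 mg/h

Loading: fill Vd to C_target → 974.0 L × 14 mg/L = 13640 mg
CL = 733 mL/min × 60/1000 = 43.98 L/h
Infusion rate = 43.98 L/h × 14 mg/L = 615.7 mg/h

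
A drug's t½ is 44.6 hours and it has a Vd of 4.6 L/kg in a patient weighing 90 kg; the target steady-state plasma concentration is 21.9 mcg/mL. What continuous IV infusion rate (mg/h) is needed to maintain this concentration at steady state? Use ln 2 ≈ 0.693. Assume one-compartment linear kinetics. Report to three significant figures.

141 mg/h

Vd = 4.6 L/kg × 90 kg = 414.0 L
CL = 0.693 × Vd / t½ = 0.693 × 414.0 / 44.6 = 6.433 L/h
Infusion rate = CL × Css = 6.433 × 21.9 = 140.9 mg/h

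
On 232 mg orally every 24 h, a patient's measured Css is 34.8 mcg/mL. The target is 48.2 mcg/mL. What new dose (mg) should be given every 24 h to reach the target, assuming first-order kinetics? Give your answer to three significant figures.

321 mg

With linear kinetics, Css is proportional to dose rate (D/τ) at fixed clearance.
D₂ = D₁ × (Css,target / Css,current) = 232 × 48.2/34.8 = 321.3 mg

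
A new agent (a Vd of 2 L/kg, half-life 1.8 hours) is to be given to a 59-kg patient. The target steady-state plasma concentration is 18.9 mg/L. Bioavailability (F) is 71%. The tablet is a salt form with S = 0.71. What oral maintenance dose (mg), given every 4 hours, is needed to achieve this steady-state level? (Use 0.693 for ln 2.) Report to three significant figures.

Vd = 2 L/kg × 59 kg = 118.0 L
CL = ln 2 · Vd / t½ = 0.693 × 118.0 / 1.8 = 45.43 L/h
D = CL × Css × τ / F / S = 45.43 × 18.9 × 4 / 0.71 / 0.71 = 6813 mg

6810 mg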